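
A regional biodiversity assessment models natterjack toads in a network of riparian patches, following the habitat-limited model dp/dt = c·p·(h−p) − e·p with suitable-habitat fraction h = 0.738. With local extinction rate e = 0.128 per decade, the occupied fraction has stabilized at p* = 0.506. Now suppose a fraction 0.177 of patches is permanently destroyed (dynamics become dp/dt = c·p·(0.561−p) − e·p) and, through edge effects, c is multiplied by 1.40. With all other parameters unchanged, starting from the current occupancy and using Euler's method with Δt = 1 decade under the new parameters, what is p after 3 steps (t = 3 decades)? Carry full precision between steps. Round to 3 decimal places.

0.424

Balance c(h−p*) = e gives c = e/(0.738 − 0.50600) = 0.128/0.23200 = 0.55172.
Starting from p₀ = 0.50600; update p ← p + (dp/dt)·Δt with the new parameters.
p: 0.50600 → 0.46273  (Δp = -0.04327)
p: 0.46273 → 0.43862  (Δp = -0.02411)
p: 0.43862 → 0.42394  (Δp = -0.01468)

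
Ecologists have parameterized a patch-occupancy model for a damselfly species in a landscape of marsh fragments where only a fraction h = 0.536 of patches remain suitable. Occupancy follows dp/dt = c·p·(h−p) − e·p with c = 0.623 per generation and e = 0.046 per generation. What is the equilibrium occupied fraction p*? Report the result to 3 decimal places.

Setting dp/dt = 0 and dividing by p* gives c·(h−p*) = e.
So p* = h − e/c = 0.536 − 0.046/0.623 = 0.536 − 0.0738 = 0.4622.

0.462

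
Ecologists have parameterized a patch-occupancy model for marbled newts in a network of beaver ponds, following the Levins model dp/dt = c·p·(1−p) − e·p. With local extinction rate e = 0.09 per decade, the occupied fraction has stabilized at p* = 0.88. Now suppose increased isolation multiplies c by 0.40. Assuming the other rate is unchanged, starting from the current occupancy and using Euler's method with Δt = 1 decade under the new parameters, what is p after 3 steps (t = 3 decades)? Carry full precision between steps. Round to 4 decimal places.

0.7756

Balance c(1−p*) = e gives c = e/(1 − 0.88000) = 0.09/0.12000 = 0.75000.
Starting from p₀ = 0.88000; update p ← p + (dp/dt)·Δt with the new parameters.
t = 1: p = 0.88000 + (-0.04752) = 0.83248
t = 2: p = 0.83248 + (-0.03309) = 0.79939
t = 3: p = 0.79939 + (-0.02384) = 0.77556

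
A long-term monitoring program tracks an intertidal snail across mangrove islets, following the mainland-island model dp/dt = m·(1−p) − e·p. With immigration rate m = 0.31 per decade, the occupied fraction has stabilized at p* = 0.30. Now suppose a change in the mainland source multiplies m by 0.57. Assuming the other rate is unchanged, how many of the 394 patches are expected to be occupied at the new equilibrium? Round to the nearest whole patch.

77

Balance m(1−p*) = e·p* gives e = m(1−p*)/p* = 0.31×0.70000/0.30000 = 0.72333.
New p* = m/(m+e) = 0.17670/(0.17670+0.72333) = 0.19633.
Expected occupied = 394 × 0.19633 = 77.35 ≈ 77.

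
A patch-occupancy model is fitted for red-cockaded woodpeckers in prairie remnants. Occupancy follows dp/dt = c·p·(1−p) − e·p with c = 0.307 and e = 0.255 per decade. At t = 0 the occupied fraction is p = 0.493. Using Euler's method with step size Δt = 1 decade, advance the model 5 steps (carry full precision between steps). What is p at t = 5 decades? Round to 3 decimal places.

0.333

Update rule: p ← p + [c·p·(1−p) − e·p]·Δt with Δt = 1.
t = 1: p = 0.49300 + (-0.04898) = 0.44402
t = 2: p = 0.44402 + (-0.03744) = 0.40658
t = 3: p = 0.40658 + (-0.02961) = 0.37698
t = 4: p = 0.37698 + (-0.02403) = 0.35295
t = 5: p = 0.35295 + (-0.01989) = 0.33306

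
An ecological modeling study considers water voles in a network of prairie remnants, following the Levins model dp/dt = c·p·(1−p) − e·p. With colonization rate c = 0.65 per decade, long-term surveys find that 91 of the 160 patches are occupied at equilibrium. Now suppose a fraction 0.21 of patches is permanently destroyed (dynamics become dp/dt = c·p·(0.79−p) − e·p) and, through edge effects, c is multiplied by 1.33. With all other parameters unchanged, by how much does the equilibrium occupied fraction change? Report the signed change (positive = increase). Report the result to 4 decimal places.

-0.1030

Observed p* = 91/160 = 0.56875.
Balance c(1−p*) = e gives e = 0.65×(1 − 0.56875) = 0.28031.
New p* = 0.79 − e/c = 0.79 − 0.28031/0.86450 = 0.46575.
Δp* = 0.46575 − 0.56875 = -0.10300.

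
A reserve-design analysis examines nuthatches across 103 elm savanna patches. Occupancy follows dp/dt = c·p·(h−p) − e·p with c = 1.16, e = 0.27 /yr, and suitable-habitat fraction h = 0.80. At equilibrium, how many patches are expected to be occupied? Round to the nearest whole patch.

p* = h − e/c = 0.80 − 0.2328 = 0.5672.
Expected occupied patches = N × p* = 103 × 0.5672 = 58.43 ≈ 58.

58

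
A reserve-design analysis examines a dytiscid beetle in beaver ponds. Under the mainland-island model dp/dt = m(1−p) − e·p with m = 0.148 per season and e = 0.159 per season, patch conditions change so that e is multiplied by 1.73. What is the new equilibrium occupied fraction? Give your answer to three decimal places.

Before: p* = 0.148/(0.148+0.159) = 0.4821.
After: m = 0.148, e = 0.27507; p* = 0.148/0.4231 = 0.3498.

0.350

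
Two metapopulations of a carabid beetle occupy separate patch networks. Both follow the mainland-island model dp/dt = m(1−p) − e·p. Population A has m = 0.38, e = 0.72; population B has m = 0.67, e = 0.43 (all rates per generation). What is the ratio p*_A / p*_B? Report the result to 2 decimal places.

0.57

A: p*_A = m/(m+e) = 0.38/1.1000 = 0.3455.
B: p*_B = 0.67/1.1000 = 0.6091.
p*_A / p*_B = 0.3455/0.6091 = 0.5672.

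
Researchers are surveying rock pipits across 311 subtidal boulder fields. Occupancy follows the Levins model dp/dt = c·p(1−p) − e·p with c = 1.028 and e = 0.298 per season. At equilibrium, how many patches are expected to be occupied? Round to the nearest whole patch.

p* = 1 − e/c = 1 − 0.298/1.028 = 0.7101.
Expected occupied patches = N × p* = 311 × 0.7101 = 220.85 ≈ 221.

221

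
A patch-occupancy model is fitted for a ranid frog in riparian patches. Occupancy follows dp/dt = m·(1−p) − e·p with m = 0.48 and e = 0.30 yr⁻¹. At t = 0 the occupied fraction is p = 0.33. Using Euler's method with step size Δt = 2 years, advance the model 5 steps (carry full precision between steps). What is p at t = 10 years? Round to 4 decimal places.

0.6311

Update rule: p ← p + [m·(1−p) − e·p]·Δt with Δt = 2.
  1  |  dp/dt·Δt = +0.445200  |  p_1 = 0.775200
  2  |  dp/dt·Δt = -0.249312  |  p_2 = 0.525888
  3  |  dp/dt·Δt = +0.139615  |  p_3 = 0.665503
  4  |  dp/dt·Δt = -0.078184  |  p_4 = 0.587318
  5  |  dp/dt·Δt = +0.043783  |  p_5 = 0.631102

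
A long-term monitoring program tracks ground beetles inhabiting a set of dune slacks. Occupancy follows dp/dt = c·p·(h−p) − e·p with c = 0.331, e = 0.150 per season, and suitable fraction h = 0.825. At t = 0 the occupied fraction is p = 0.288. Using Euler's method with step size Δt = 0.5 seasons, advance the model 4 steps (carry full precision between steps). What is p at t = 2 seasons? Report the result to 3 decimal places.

Update rule: p ← p + [c·p·(h−p) − e·p]·Δt with Δt = 0.5.
p: 0.28800 → 0.29200  (Δp = +0.00400)
p: 0.29200 → 0.29585  (Δp = +0.00386)
p: 0.29585 → 0.29957  (Δp = +0.00372)
p: 0.29957 → 0.30316  (Δp = +0.00358)

0.303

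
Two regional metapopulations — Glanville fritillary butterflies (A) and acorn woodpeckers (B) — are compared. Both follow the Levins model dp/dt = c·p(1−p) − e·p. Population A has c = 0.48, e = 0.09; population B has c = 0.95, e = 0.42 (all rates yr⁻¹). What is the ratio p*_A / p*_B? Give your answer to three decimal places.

1.456

A: p*_A = 1 − 0.09/0.48 = 0.8125.
B: p*_B = 1 − 0.42/0.95 = 0.5579.
p*_A / p*_B = 0.8125/0.5579 = 1.4564.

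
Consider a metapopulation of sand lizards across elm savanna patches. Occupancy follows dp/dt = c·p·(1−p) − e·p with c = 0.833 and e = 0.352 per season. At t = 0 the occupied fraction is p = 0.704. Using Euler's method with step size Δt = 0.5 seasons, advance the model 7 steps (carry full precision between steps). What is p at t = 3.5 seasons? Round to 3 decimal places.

0.592

Update rule: p ← p + [c·p·(1−p) − e·p]·Δt with Δt = 0.5.
  1  |  dp/dt·Δt = -0.037112  |  p_1 = 0.666888
  2  |  dp/dt·Δt = -0.024847  |  p_2 = 0.642040
  3  |  dp/dt·Δt = -0.017277  |  p_3 = 0.624763
  4  |  dp/dt·Δt = -0.012317  |  p_4 = 0.612447
  5  |  dp/dt·Δt = -0.008932  |  p_5 = 0.603515
  6  |  dp/dt·Δt = -0.006557  |  p_6 = 0.596958
  7  |  dp/dt·Δt = -0.004855  |  p_7 = 0.592103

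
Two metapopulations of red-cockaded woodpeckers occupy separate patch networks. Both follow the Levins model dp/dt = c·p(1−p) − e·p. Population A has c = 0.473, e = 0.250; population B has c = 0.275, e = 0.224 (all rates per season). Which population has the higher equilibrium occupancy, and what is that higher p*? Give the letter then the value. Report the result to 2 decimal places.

A, 0.47

A: p*_A = 1 − 0.250/0.473 = 0.4715.
B: p*_B = 1 − 0.224/0.275 = 0.1855.
A is higher at 0.4715.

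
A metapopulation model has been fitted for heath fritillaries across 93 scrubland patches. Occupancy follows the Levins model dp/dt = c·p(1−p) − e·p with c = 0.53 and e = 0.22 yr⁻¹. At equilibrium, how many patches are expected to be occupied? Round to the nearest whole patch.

p* = 1 − e/c = 1 − 0.22/0.53 = 0.5849.
Expected occupied patches = N × p* = 93 × 0.5849 = 54.40 ≈ 54.

54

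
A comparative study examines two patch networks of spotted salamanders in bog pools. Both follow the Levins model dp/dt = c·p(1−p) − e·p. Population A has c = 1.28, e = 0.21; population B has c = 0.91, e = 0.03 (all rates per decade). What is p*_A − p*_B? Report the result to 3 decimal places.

A: p*_A = 1 − 0.21/1.28 = 0.8359.
B: p*_B = 1 − 0.03/0.91 = 0.9670.
p*_A − p*_B = 0.8359 − 0.9670 = -0.1311.

-0.131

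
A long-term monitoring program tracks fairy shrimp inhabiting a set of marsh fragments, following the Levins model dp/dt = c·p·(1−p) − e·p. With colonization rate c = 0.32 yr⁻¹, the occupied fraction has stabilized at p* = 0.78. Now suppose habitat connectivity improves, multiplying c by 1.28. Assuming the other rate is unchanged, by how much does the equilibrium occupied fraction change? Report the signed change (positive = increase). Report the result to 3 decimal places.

Balance c(1−p*) = e gives e = 0.32×(1 − 0.78000) = 0.07040.
New p* = 1 − e/c = 1 − 0.07040/0.40960 = 0.82812.
Δp* = 0.82812 − 0.78000 = +0.04812.

0.048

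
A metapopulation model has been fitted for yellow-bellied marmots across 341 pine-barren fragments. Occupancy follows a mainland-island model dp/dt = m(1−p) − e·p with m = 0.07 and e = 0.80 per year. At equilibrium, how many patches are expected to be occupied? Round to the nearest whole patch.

p* = m/(m+e) = 0.07/0.8700 = 0.0805.
Expected occupied patches = N × p* = 341 × 0.0805 = 27.44 ≈ 27.

27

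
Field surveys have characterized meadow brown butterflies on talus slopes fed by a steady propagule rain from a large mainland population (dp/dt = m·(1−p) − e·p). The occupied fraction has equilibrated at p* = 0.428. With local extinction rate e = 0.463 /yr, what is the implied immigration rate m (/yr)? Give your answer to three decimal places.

0.346

At equilibrium m(1−p*) = e·p*, so m = e·p*/(1−p*).
m = 0.463 × 0.428 / 0.5720 = 0.1982/0.5720 = 0.3464.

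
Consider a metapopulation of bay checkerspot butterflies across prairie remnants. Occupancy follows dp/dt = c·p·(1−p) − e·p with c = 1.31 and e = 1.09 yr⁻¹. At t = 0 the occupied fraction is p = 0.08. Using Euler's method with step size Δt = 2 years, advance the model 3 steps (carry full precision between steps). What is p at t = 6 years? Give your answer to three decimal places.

Update rule: p ← p + [c·p·(1−p) − e·p]·Δt with Δt = 2.
step 1: Δp = +0.01843, p = 0.09843
step 2: Δp = +0.01793, p = 0.11636
step 3: Δp = +0.01572, p = 0.13208

0.132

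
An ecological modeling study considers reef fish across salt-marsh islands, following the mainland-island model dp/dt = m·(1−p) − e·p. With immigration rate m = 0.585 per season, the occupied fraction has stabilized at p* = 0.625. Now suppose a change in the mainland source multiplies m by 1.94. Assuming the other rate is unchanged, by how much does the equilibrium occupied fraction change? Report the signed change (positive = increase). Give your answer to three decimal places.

Balance m(1−p*) = e·p* gives e = m(1−p*)/p* = 0.585×0.37500/0.62500 = 0.35100.
New p* = m/(m+e) = 1.13490/(1.13490+0.35100) = 0.76378.
Δp* = 0.76378 − 0.62500 = +0.13878.

0.139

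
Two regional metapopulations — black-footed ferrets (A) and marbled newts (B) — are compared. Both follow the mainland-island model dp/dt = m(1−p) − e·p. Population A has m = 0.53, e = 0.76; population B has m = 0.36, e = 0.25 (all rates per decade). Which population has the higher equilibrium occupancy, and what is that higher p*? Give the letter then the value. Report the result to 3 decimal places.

A: p*_A = m/(m+e) = 0.53/1.2900 = 0.4109.
B: p*_B = 0.36/0.6100 = 0.5902.
B is higher at 0.5902.

B, 0.590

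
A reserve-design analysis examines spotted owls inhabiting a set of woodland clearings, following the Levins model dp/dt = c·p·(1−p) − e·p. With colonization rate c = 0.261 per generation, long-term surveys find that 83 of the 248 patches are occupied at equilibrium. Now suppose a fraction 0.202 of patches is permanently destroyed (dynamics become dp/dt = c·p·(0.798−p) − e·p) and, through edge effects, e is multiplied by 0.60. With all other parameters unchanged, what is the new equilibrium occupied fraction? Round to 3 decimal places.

0.399

Observed p* = 83/248 = 0.33468.
Balance c(1−p*) = e gives e = 0.261×(1 − 0.33468) = 0.17365.
New p* = 0.798 − e/c = 0.798 − 0.10419/0.26100 = 0.39880.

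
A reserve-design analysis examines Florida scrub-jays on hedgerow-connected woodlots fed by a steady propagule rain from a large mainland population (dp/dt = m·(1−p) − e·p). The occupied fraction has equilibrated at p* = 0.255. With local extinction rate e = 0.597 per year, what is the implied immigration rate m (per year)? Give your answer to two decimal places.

At equilibrium m(1−p*) = e·p*, so m = e·p*/(1−p*).
m = 0.597 × 0.255 / 0.7450 = 0.1522/0.7450 = 0.2043.

0.20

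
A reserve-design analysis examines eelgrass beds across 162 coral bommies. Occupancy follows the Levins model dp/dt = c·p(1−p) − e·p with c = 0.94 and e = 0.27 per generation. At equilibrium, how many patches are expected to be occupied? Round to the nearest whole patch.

p* = 1 − e/c = 1 − 0.27/0.94 = 0.7128.
Expected occupied patches = N × p* = 162 × 0.7128 = 115.47 ≈ 115.

115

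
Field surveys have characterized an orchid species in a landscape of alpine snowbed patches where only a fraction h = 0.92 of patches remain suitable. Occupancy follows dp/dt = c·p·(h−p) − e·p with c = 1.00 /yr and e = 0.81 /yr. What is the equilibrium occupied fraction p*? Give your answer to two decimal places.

0.11

Setting dp/dt = 0 and dividing by p* gives c·(h−p*) = e.
So p* = h − e/c = 0.92 − 0.81/1.00 = 0.92 − 0.8100 = 0.1100.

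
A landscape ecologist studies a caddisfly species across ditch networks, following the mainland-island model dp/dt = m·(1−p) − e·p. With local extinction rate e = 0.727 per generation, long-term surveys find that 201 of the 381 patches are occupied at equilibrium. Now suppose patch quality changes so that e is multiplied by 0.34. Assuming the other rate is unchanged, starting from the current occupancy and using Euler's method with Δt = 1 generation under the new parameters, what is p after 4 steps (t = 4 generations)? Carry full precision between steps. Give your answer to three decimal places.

0.767

Observed p* = 201/381 = 0.52756.
Balance m(1−p*) = e·p* gives m = e·p*/(1−p*) = 0.727×0.52756/0.47244 = 0.81182.
Starting from p₀ = 0.52756; update p ← p + (dp/dt)·Δt with the new parameters.
p: 0.52756 → 0.78069  (Δp = +0.25313)
p: 0.78069 → 0.76576  (Δp = -0.01493)
p: 0.76576 → 0.76664  (Δp = +0.00088)
p: 0.76664 → 0.76659  (Δp = -0.00005)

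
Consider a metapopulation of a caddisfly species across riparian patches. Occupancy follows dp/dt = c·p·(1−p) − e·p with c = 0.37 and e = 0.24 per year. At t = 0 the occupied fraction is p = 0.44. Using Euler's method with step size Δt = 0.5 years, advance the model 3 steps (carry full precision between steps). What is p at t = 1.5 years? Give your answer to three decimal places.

Update rule: p ← p + [c·p·(1−p) − e·p]·Δt with Δt = 0.5.
p: 0.44000 → 0.43278  (Δp = -0.00722)
p: 0.43278 → 0.42626  (Δp = -0.00652)
p: 0.42626 → 0.42036  (Δp = -0.00591)

0.420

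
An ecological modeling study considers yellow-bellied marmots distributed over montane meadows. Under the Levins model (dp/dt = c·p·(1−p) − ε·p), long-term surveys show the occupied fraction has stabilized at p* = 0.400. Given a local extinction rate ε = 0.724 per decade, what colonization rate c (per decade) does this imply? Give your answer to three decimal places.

1.207

At equilibrium c(1−p*) = ε, so c = ε/(1−p*).
c = 0.724/(1 − 0.400) = 0.724/0.6000 = 1.2067.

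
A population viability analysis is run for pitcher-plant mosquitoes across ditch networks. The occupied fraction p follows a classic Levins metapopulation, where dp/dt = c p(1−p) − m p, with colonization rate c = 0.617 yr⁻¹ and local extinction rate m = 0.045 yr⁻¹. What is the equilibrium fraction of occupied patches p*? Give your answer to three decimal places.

0.927

At equilibrium, colonization balances extinction: c·p*·(1−p*) = m·p*.
So p* = 1 − m/c = 1 − 0.045/0.617 = 1 − 0.0729 = 0.9271.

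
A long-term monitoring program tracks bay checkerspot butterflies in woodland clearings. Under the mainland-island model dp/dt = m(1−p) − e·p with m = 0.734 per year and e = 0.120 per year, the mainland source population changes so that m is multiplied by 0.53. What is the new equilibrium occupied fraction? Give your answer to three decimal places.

Before: p* = 0.734/(0.734+0.120) = 0.8595.
After: m = 0.38902, e = 0.12; p* = 0.38902/0.5090 = 0.7643.

0.764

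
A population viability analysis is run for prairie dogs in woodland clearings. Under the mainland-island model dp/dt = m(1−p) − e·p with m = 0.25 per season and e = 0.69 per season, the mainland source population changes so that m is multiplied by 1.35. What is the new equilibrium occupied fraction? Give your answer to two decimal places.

Before: p* = 0.25/(0.25+0.69) = 0.2660.
After: m = 0.3375, e = 0.69; p* = 0.3375/1.0275 = 0.3285.

0.33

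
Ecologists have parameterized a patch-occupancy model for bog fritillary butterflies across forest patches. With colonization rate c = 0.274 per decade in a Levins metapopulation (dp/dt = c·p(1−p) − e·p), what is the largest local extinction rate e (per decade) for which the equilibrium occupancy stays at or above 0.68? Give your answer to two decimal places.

1 − e/c ≥ 0.68 ⇒ e ≤ c(1 − 0.68) = 0.274 × 0.3200.
e_max = 0.0877.

0.09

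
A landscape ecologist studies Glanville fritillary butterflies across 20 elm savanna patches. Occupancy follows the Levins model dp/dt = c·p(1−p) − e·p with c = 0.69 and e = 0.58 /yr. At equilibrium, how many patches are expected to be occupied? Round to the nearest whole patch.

3

p* = 1 − e/c = 1 − 0.58/0.69 = 0.1594.
Expected occupied patches = N × p* = 20 × 0.1594 = 3.19 ≈ 3.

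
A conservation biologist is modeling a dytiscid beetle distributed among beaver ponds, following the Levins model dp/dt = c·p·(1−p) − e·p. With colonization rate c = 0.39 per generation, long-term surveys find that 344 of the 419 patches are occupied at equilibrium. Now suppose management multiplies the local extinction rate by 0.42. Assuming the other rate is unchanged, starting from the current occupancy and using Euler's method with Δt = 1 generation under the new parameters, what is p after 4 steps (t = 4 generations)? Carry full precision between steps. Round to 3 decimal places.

Observed p* = 344/419 = 0.82100.
Balance c(1−p*) = e gives e = 0.39×(1 − 0.82100) = 0.06981.
Starting from p₀ = 0.82100; update p ← p + (dp/dt)·Δt with the new parameters.
p: 0.82100 → 0.85424  (Δp = +0.03324)
p: 0.85424 → 0.87776  (Δp = +0.02351)
p: 0.87776 → 0.89387  (Δp = +0.01611)
p: 0.89387 → 0.90466  (Δp = +0.01079)

0.905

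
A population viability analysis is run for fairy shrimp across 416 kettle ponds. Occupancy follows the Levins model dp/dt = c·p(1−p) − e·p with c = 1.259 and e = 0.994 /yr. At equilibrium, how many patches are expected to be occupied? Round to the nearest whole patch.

p* = 1 − e/c = 1 − 0.994/1.259 = 0.2105.
Expected occupied patches = N × p* = 416 × 0.2105 = 87.56 ≈ 88.

88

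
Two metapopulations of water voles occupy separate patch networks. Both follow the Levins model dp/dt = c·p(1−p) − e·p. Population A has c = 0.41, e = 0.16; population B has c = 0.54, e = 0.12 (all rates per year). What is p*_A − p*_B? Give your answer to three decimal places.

A: p*_A = 1 − 0.16/0.41 = 0.6098.
B: p*_B = 1 − 0.12/0.54 = 0.7778.
p*_A − p*_B = 0.6098 − 0.7778 = -0.1680.

-0.168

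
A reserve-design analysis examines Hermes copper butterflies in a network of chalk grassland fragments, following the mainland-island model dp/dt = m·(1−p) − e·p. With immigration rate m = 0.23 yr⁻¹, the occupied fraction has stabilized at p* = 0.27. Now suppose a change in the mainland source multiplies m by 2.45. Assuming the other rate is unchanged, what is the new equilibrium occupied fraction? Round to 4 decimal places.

0.4754

Balance m(1−p*) = e·p* gives e = m(1−p*)/p* = 0.23×0.73000/0.27000 = 0.62185.
New p* = m/(m+e) = 0.56350/(0.56350+0.62185) = 0.47539.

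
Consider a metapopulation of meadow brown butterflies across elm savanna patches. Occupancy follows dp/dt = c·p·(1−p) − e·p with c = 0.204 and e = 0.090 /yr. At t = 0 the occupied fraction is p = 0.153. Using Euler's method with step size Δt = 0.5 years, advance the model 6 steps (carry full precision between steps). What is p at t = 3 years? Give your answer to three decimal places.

0.193

Update rule: p ← p + [c·p·(1−p) − e·p]·Δt with Δt = 0.5.
  1  |  dp/dt·Δt = +0.006333  |  p_1 = 0.159333
  2  |  dp/dt·Δt = +0.006493  |  p_2 = 0.165826
  3  |  dp/dt·Δt = +0.006647  |  p_3 = 0.172473
  4  |  dp/dt·Δt = +0.006797  |  p_4 = 0.179270
  5  |  dp/dt·Δt = +0.006940  |  p_5 = 0.186210
  6  |  dp/dt·Δt = +0.007077  |  p_6 = 0.193287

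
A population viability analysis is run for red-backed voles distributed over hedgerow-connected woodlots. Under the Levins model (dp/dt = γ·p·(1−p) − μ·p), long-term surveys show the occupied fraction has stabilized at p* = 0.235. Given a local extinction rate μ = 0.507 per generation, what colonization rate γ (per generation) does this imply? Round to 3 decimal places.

0.663

At equilibrium γ(1−p*) = μ, so γ = μ/(1−p*).
γ = 0.507/(1 − 0.235) = 0.507/0.7650 = 0.6627.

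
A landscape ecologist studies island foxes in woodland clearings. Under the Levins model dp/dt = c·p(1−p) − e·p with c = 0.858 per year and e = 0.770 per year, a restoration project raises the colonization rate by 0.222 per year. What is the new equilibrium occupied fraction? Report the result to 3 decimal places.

0.287

Before: p* = 1 − 0.770/0.858 = 0.1026.
After the change, c = 1.08, e = 0.77, so p* = 1 − 0.77/1.08 = 0.2870.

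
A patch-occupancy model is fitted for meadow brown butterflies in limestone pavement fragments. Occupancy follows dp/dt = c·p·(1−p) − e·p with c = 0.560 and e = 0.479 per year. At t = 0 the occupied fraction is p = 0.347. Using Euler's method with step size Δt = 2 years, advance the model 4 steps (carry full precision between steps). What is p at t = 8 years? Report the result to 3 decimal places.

0.194

Update rule: p ← p + [c·p·(1−p) − e·p]·Δt with Δt = 2.
t = 2: p = 0.34700 + (-0.07864) = 0.26836
t = 4: p = 0.26836 + (-0.03718) = 0.23117
t = 6: p = 0.23117 + (-0.02240) = 0.20877
t = 8: p = 0.20877 + (-0.01499) = 0.19378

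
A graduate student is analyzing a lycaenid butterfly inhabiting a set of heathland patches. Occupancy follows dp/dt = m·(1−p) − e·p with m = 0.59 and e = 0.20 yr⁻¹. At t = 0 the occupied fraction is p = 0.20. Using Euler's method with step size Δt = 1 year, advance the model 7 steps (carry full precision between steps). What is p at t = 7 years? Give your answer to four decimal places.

Update rule: p ← p + [m·(1−p) − e·p]·Δt with Δt = 1.
step 1: Δp = +0.43200, p = 0.63200
step 2: Δp = +0.09072, p = 0.72272
step 3: Δp = +0.01905, p = 0.74177
step 4: Δp = +0.00400, p = 0.74577
step 5: Δp = +0.00084, p = 0.74661
step 6: Δp = +0.00018, p = 0.74679
step 7: Δp = +0.00004, p = 0.74683

0.7468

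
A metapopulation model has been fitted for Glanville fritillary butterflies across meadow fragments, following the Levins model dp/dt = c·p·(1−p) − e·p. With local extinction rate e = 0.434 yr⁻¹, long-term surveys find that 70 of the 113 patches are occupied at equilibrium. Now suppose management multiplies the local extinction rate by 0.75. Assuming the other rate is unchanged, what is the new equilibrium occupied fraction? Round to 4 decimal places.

Observed p* = 70/113 = 0.61947.
Balance c(1−p*) = e gives c = e/(1 − 0.61947) = 0.434/0.38053 = 1.14051.
New p* = 1 − e/c = 1 − 0.32550/1.14051 = 0.71460.

0.7146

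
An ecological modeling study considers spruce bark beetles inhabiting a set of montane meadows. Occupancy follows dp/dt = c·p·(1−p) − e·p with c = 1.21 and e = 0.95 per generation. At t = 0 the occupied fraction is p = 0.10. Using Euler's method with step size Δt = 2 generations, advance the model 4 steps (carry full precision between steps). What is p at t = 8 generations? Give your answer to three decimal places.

Update rule: p ← p + [c·p·(1−p) − e·p]·Δt with Δt = 2.
  1  |  dp/dt·Δt = +0.027800  |  p_1 = 0.127800
  2  |  dp/dt·Δt = +0.026931  |  p_2 = 0.154731
  3  |  dp/dt·Δt = +0.022521  |  p_3 = 0.177252
  4  |  dp/dt·Δt = +0.016139  |  p_4 = 0.193391

0.193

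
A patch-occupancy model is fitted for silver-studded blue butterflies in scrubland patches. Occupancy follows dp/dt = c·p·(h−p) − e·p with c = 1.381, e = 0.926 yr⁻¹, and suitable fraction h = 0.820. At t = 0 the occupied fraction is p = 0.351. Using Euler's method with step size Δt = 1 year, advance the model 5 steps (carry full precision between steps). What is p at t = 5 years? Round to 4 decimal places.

0.1752

Update rule: p ← p + [c·p·(h−p) − e·p]·Δt with Δt = 1.
p: 0.35100 → 0.25331  (Δp = -0.09769)
p: 0.25331 → 0.21699  (Δp = -0.03633)
p: 0.21699 → 0.19676  (Δp = -0.02023)
p: 0.19676 → 0.18391  (Δp = -0.01285)
p: 0.18391 → 0.17516  (Δp = -0.00875)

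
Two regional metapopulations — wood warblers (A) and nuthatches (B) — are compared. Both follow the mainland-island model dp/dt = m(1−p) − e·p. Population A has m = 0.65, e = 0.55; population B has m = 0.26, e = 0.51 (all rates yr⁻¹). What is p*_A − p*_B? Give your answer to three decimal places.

0.204

A: p*_A = m/(m+e) = 0.65/1.2000 = 0.5417.
B: p*_B = 0.26/0.7700 = 0.3377.
p*_A − p*_B = 0.5417 − 0.3377 = 0.2040.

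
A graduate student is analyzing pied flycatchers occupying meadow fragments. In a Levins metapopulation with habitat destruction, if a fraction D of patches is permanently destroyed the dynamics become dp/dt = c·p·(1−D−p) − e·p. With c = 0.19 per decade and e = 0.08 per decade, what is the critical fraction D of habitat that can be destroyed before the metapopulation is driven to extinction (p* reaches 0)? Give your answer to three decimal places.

0.579

The nontrivial equilibrium is p* = (1−D) − e/c; extinction occurs when this hits zero.
So D_crit = 1 − e/c = 1 − 0.08/0.19 = 1 − 0.4211 = 0.5789.
Note this equals the original equilibrium occupancy — the Levins extinction-debt result.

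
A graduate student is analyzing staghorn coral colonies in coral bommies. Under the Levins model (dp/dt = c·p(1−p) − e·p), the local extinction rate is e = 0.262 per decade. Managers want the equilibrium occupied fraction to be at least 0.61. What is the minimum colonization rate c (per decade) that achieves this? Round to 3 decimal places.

p* = 1 − e/c ≥ 0.61 requires e/c ≤ 0.3900, i.e. c ≥ e/0.3900.
c_min = 0.262/0.3900 = 0.6718.

0.672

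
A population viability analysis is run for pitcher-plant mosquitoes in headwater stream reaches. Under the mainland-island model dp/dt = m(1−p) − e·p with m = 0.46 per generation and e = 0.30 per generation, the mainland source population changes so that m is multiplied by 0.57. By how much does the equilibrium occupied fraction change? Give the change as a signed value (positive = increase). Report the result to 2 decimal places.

-0.14

Before: p* = 0.46/(0.46+0.30) = 0.6053.
After: m = 0.2622, e = 0.3; p* = 0.2622/0.5622 = 0.4664.
Δp* = 0.4664 − 0.6053 = -0.1389.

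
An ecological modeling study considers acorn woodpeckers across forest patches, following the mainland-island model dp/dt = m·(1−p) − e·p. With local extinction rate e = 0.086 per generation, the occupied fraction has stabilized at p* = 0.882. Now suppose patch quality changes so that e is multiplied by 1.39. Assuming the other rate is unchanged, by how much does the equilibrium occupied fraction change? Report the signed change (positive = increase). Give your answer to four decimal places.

-0.0388

Balance m(1−p*) = e·p* gives m = e·p*/(1−p*) = 0.086×0.88200/0.11800 = 0.64281.
New p* = m/(m+e) = 0.64281/(0.64281+0.11954) = 0.84320.
Δp* = 0.84320 − 0.88200 = -0.03880.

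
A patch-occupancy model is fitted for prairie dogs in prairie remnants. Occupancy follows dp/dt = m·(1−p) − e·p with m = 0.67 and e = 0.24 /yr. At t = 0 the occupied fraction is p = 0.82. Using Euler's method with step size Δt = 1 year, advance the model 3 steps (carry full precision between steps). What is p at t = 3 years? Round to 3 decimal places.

Update rule: p ← p + [m·(1−p) − e·p]·Δt with Δt = 1.
  1  |  dp/dt·Δt = -0.076200  |  p_1 = 0.743800
  2  |  dp/dt·Δt = -0.006858  |  p_2 = 0.736942
  3  |  dp/dt·Δt = -0.000617  |  p_3 = 0.736325

0.736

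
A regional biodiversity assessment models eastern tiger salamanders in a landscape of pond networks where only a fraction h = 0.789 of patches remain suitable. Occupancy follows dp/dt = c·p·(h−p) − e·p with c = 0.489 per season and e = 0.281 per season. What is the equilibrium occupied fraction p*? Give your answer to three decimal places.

Setting dp/dt = 0 and dividing by p* gives c·(h−p*) = e.
So p* = h − e/c = 0.789 − 0.281/0.489 = 0.789 − 0.5746 = 0.2144.

0.214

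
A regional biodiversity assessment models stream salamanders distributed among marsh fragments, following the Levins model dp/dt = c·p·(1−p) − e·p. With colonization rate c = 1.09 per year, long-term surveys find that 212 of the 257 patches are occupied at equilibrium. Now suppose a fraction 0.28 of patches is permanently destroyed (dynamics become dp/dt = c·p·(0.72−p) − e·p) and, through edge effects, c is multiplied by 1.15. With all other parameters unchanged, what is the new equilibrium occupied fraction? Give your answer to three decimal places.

0.568

Observed p* = 212/257 = 0.82490.
Balance c(1−p*) = e gives e = 1.09×(1 − 0.82490) = 0.19086.
New p* = 0.72 − e/c = 0.72 − 0.19086/1.25350 = 0.56774.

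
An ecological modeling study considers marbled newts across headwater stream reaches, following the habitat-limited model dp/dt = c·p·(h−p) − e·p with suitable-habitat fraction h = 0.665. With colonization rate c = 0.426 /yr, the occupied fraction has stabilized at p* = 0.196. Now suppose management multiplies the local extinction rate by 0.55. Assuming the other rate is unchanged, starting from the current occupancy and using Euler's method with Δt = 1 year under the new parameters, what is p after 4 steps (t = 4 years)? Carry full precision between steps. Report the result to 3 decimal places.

Balance c(h−p*) = e gives e = 0.426×(0.665 − 0.19600) = 0.19979.
Starting from p₀ = 0.19600; update p ← p + (dp/dt)·Δt with the new parameters.
t = 1: p = 0.19600 + (+0.01762) = 0.21362
t = 2: p = 0.21362 + (+0.01760) = 0.23122
t = 3: p = 0.23122 + (+0.01732) = 0.24854
t = 4: p = 0.24854 + (+0.01678) = 0.26533

0.265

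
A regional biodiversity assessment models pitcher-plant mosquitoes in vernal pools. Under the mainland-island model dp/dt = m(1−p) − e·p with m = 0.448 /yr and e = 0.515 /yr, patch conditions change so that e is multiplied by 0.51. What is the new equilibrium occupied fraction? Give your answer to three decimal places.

0.630

Before: p* = 0.448/(0.448+0.515) = 0.4652.
After: m = 0.448, e = 0.26265; p* = 0.448/0.7107 = 0.6304.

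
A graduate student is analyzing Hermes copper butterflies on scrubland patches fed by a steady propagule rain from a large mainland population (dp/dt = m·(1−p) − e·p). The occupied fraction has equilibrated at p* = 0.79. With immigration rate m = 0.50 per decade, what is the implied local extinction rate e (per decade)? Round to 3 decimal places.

At equilibrium m(1−p*) = e·p*, so e = m(1−p*)/p*.
e = 0.50 × 0.2100 / 0.79 = 0.1329.

0.133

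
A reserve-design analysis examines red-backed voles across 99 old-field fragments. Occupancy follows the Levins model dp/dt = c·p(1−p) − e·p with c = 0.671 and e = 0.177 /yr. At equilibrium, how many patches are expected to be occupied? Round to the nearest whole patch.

p* = 1 − e/c = 1 − 0.177/0.671 = 0.7362.
Expected occupied patches = N × p* = 99 × 0.7362 = 72.89 ≈ 73.

73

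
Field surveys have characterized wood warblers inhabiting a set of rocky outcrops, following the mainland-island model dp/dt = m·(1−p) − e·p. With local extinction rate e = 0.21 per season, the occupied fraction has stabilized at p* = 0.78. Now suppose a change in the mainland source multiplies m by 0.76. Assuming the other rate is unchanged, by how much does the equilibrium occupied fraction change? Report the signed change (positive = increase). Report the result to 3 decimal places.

-0.051

Balance m(1−p*) = e·p* gives m = e·p*/(1−p*) = 0.21×0.78000/0.22000 = 0.74455.
New p* = m/(m+e) = 0.56586/(0.56586+0.21000) = 0.72933.
Δp* = 0.72933 − 0.78000 = -0.05067.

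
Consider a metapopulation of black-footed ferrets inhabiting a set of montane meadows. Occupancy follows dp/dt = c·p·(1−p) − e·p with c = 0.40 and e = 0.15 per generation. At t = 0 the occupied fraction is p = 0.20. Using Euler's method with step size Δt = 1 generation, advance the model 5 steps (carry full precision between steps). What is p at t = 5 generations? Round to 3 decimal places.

0.387

Update rule: p ← p + [c·p·(1−p) − e·p]·Δt with Δt = 1.
  1  |  dp/dt·Δt = +0.034000  |  p_1 = 0.234000
  2  |  dp/dt·Δt = +0.036598  |  p_2 = 0.270598
  3  |  dp/dt·Δt = +0.038360  |  p_3 = 0.308958
  4  |  dp/dt·Δt = +0.039057  |  p_4 = 0.348015
  5  |  dp/dt·Δt = +0.038558  |  p_5 = 0.386573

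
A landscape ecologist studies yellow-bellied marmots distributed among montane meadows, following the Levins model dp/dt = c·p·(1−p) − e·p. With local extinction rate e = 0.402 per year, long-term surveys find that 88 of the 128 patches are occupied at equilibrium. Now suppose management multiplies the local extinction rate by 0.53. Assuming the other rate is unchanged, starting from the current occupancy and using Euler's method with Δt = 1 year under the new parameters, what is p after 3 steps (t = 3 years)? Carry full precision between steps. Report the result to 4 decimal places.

Observed p* = 88/128 = 0.68750.
Balance c(1−p*) = e gives c = e/(1 − 0.68750) = 0.402/0.31250 = 1.28640.
Starting from p₀ = 0.68750; update p ← p + (dp/dt)·Δt with the new parameters.
step 1: Δp = +0.12990, p = 0.81740
step 2: Δp = +0.01785, p = 0.83525
step 3: Δp = -0.00094, p = 0.83431

0.8343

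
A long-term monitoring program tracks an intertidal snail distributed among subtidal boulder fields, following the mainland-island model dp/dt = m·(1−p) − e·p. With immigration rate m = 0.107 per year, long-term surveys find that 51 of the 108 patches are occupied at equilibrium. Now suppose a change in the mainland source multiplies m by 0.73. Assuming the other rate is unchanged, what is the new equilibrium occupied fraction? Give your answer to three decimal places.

Observed p* = 51/108 = 0.47222.
Balance m(1−p*) = e·p* gives e = m(1−p*)/p* = 0.107×0.52778/0.47222 = 0.11959.
New p* = m/(m+e) = 0.07811/(0.07811+0.11959) = 0.39509.

0.395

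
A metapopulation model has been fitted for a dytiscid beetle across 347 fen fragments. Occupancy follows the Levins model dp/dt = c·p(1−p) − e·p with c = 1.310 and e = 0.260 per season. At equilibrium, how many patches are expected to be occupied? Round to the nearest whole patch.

p* = 1 − e/c = 1 − 0.260/1.310 = 0.8015.
Expected occupied patches = N × p* = 347 × 0.8015 = 278.13 ≈ 278.

278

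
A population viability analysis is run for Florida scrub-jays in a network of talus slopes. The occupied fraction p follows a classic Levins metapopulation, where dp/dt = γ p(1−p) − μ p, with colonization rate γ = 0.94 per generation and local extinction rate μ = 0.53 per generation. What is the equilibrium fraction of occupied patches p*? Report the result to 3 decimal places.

0.436

Setting dp/dt = 0 and dividing through by p* gives γ·(1−p*) = μ.
So p* = 1 − μ/γ = 1 − 0.53/0.94 = 1 − 0.5638 = 0.4362.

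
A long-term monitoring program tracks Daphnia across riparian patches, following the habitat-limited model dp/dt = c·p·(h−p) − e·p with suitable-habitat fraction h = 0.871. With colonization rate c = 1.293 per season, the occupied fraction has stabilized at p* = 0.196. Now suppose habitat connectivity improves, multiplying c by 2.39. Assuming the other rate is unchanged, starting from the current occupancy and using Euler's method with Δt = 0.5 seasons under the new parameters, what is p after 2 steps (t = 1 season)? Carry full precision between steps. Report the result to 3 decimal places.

Balance c(h−p*) = e gives e = 1.293×(0.871 − 0.19600) = 0.87277.
Starting from p₀ = 0.19600; update p ← p + (dp/dt)·Δt with the new parameters.
  1  |  dp/dt·Δt = +0.118889  |  p_1 = 0.314889
  2  |  dp/dt·Δt = +0.133160  |  p_2 = 0.448049

0.448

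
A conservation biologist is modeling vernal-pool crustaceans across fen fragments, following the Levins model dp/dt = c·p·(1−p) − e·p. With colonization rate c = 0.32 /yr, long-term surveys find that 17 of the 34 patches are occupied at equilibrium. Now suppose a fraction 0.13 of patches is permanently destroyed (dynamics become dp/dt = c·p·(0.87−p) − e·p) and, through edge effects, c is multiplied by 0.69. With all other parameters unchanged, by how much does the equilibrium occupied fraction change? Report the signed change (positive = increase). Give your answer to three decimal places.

Observed p* = 17/34 = 0.50000.
Balance c(1−p*) = e gives e = 0.32×(1 − 0.50000) = 0.16000.
New p* = 0.87 − e/c = 0.87 − 0.16000/0.22080 = 0.14536.
Δp* = 0.14536 − 0.50000 = -0.35464.

-0.355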